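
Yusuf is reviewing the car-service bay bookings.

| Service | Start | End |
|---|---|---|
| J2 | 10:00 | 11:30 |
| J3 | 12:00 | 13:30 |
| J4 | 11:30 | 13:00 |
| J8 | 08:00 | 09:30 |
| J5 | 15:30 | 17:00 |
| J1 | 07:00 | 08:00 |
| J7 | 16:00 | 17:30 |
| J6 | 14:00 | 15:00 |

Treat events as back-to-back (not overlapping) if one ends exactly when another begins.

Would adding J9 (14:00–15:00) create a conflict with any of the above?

J1: ends 08:00 at or before J9 starts 14:00 → clear.
J8: ends 09:30 at or before J9 starts 14:00 → clear.
J2: ends 11:30 at or before J9 starts 14:00 → clear.
J4: ends 13:00 at or before J9 starts 14:00 → clear.
J3: ends 13:30 at or before J9 starts 14:00 → clear.
J6: starts 14:00 before J9 ends 15:00, and ends 15:00 after J9 starts 14:00 → overlap.
J5: starts 15:30 at or after J9 ends 15:00 → clear.
J7: starts 16:00 at or after J9 ends 15:00 → clear.
J9 overlaps J6.

Yes — it overlaps J6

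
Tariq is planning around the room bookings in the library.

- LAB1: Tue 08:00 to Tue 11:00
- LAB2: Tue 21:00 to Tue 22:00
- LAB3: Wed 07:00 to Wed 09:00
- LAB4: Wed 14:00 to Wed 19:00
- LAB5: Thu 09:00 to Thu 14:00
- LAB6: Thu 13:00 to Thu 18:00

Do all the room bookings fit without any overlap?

No

Check each pair: they overlap iff neither finishes before the other starts.
Sorted by start: LAB1, LAB2, LAB3, LAB4, LAB5, LAB6.
LAB2 starts after LAB1 ends, so LAB1 has no further overlaps.
LAB3 starts after LAB2 ends, so LAB2 has no further overlaps.
LAB4 starts after LAB3 ends, so LAB3 has no further overlaps.
LAB5 starts after LAB4 ends, so LAB4 has no further overlaps.
LAB6 starts before LAB5 ends → LAB5 and LAB6 overlap.
That's a conflict, so the schedule is not conflict-free.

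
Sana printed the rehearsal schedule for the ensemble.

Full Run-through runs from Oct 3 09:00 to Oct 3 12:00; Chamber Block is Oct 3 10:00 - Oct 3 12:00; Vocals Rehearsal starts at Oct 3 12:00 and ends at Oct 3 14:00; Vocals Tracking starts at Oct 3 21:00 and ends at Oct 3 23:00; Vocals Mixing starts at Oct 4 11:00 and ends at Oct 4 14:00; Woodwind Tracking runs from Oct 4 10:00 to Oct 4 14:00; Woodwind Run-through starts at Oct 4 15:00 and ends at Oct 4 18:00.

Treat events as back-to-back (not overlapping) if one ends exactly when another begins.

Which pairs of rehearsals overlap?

Chamber Block & Full Run-through, Vocals Mixing & Woodwind Tracking

Sorted by start: Full Run-through, Chamber Block, Vocals Rehearsal, Vocals Tracking, Woodwind Tracking, Vocals Mixing, Woodwind Run-through.
Chamber Block starts before Full Run-through ends → Full Run-through and Chamber Block overlap.
Vocals Rehearsal starts exactly when Full Run-through ends (back-to-back, no overlap); Full Run-through is clear from here.
Vocals Rehearsal starts exactly when Chamber Block ends (back-to-back, no overlap); Chamber Block is clear from here.
Vocals Tracking starts after Vocals Rehearsal ends; Vocals Rehearsal is clear from here.
Woodwind Tracking starts after Vocals Tracking ends; Vocals Tracking is clear from here.
Vocals Mixing starts before Woodwind Tracking ends → Woodwind Tracking and Vocals Mixing overlap.
Woodwind Run-through starts after Woodwind Tracking ends.
Woodwind Run-through starts after Vocals Mixing ends.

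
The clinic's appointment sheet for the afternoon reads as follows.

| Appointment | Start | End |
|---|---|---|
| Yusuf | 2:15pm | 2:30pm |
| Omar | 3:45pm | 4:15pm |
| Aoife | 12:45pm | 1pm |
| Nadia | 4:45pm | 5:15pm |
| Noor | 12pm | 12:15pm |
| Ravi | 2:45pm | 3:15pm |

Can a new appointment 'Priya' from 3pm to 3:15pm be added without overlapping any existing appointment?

No — it overlaps Ravi

Noor: ends 12:15pm at or before Priya starts 3pm → clear.
Aoife: ends 1pm at or before Priya starts 3pm → clear.
Yusuf: ends 2:30pm at or before Priya starts 3pm → clear.
Ravi: starts 2:45pm before Priya ends 3:15pm, and ends 3:15pm after Priya starts 3pm → overlap.
Omar: starts 3:45pm at or after Priya ends 3:15pm → clear.
Nadia: starts 4:45pm at or after Priya ends 3:15pm → clear.
Priya overlaps Ravi.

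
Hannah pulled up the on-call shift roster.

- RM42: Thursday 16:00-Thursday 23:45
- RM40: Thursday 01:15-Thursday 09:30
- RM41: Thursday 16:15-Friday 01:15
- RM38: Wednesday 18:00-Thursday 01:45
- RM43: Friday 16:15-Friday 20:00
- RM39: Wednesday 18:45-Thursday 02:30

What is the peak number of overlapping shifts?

3

Sort all start/end points and keep a running count:
Wednesday 18:00 start RM38 → 1
Wednesday 18:45 start RM39 → 2
Thursday 01:15 start RM40 → 3
Thursday 01:45 end RM38 → 2
Thursday 02:30 end RM39 → 1
Thursday 09:30 end RM40 → 0
Thursday 16:00 start RM42 → 1
Thursday 16:15 start RM41 → 2
Thursday 23:45 end RM42 → 1
Friday 01:15 end RM41 → 0
Friday 16:15 start RM43 → 1
Friday 20:00 end RM43 → 0
Peak is 3, at Thursday 01:15 (RM38, RM39, RM40).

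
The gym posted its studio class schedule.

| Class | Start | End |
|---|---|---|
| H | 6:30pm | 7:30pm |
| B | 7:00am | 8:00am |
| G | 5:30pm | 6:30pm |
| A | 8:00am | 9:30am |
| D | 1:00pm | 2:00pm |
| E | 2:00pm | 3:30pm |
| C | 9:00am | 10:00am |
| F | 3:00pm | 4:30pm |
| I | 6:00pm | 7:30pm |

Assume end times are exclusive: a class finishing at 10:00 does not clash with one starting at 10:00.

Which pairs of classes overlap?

Sorted by start: B, A, C, D, E, F, G, I, H.
A starts exactly when B ends (back-to-back, no overlap), so nothing later overlaps B either.
C starts before A ends → A and C overlap.
D starts after A ends, so nothing later overlaps A either.
D starts after C ends, so nothing later overlaps C either.
E starts exactly when D ends (back-to-back, no overlap), so nothing later overlaps D either.
F starts before E ends → E and F overlap.
G starts after E ends, so nothing later overlaps E either.
G starts after F ends, so nothing later overlaps F either.
I starts before G ends → G and I overlap.
H starts exactly when G ends (back-to-back, no overlap).
H starts before I ends → I and H overlap.

A & C, E & F, G & I, H & I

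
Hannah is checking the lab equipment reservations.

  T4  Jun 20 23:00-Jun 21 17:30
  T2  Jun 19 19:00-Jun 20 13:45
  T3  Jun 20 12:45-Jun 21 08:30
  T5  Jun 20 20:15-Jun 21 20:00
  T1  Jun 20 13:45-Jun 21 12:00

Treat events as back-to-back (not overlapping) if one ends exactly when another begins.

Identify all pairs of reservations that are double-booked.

Check each pair: they overlap iff neither finishes before the other starts.
Sorted by start: T2, T3, T1, T5, T4.
T3 starts before T2 ends → T2 and T3 overlap.
T1 starts exactly when T2 ends (back-to-back, no overlap), so T2 has no further overlaps.
T1 starts before T3 ends → T3 and T1 overlap.
T5 starts before T3 ends → T3 and T5 overlap.
T4 starts before T3 ends → T3 and T4 overlap.
T5 starts before T1 ends → T1 and T5 overlap.
T4 starts before T1 ends → T1 and T4 overlap.
T4 starts before T5 ends → T5 and T4 overlap.

T1 & T3, T1 & T4, T1 & T5, T2 & T3, T3 & T4, T3 & T5, T4 & T5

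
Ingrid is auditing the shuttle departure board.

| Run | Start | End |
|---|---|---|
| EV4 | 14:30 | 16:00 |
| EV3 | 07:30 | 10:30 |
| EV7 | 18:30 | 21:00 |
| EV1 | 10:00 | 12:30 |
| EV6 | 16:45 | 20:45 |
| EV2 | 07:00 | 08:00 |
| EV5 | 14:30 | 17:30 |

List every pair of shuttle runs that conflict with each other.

Sorted by start: EV2, EV3, EV1, EV4, EV5, EV6, EV7.
EV3 starts before EV2 ends → EV2 and EV3 overlap.
EV1 starts after EV2 ends; EV2 is clear from here.
EV1 starts before EV3 ends → EV3 and EV1 overlap.
EV4 starts after EV3 ends; EV3 is clear from here.
EV4 starts after EV1 ends; EV1 is clear from here.
EV5 starts before EV4 ends → EV4 and EV5 overlap.
EV6 starts after EV4 ends; EV4 is clear from here.
EV6 starts before EV5 ends → EV5 and EV6 overlap.
EV7 starts after EV5 ends.
EV7 starts before EV6 ends → EV6 and EV7 overlap.

EV1 & EV3, EV2 & EV3, EV4 & EV5, EV5 & EV6, EV6 & EV7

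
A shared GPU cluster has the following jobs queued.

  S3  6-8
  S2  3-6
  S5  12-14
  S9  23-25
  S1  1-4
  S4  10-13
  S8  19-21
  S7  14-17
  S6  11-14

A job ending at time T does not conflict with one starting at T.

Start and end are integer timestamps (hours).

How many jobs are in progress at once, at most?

Walk through starts and ends in time order (an end at T is processed before a start at T):
1 start S1 → 1
3 start S2 → 2
4 end S1 → 1
6 end S2 → 0
6 start S3 → 1
8 end S3 → 0
10 start S4 → 1
11 start S6 → 2
12 start S5 → 3
13 end S4 → 2
14 end S5 → 1
14 end S6 → 0
14 start S7 → 1
17 end S7 → 0
19 start S8 → 1
21 end S8 → 0
23 start S9 → 1
25 end S9 → 0
Peak is 3, at 12 (S4, S5, S6).

3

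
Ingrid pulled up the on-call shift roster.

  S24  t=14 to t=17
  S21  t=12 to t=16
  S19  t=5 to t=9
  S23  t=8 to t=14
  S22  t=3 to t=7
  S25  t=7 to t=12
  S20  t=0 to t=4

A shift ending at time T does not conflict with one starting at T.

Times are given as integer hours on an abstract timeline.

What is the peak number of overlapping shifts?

Sweep the timeline, counting +1 at each start and −1 at each end (ends before starts at a tie):
t=0 start S20 → 1
t=3 start S22 → 2
t=4 end S20 → 1
t=5 start S19 → 2
t=7 end S22 → 1
t=7 start S25 → 2
t=8 start S23 → 3
t=9 end S19 → 2
t=12 end S25 → 1
t=12 start S21 → 2
t=14 end S23 → 1
t=14 start S24 → 2
t=16 end S21 → 1
t=17 end S24 → 0
Peak is 3, at t=8 (S19, S23, S25).

3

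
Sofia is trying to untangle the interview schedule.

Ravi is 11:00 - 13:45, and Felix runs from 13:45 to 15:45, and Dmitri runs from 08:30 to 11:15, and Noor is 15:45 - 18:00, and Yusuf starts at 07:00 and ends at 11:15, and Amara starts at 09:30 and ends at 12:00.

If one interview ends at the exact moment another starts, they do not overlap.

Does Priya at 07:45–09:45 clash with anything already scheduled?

Yes — it overlaps Amara, Dmitri, Yusuf

Yusuf: starts 07:00 before Priya ends 09:45, and ends 11:15 after Priya starts 07:45 → overlap.
Dmitri: starts 08:30 before Priya ends 09:45, and ends 11:15 after Priya starts 07:45 → overlap.
Amara: starts 09:30 before Priya ends 09:45, and ends 12:00 after Priya starts 07:45 → overlap.
Ravi: starts 11:00 at or after Priya ends 09:45 → clear.
Felix: starts 13:45 at or after Priya ends 09:45 → clear.
Noor: starts 15:45 at or after Priya ends 09:45 → clear.
Priya overlaps Yusuf, Dmitri, Amara.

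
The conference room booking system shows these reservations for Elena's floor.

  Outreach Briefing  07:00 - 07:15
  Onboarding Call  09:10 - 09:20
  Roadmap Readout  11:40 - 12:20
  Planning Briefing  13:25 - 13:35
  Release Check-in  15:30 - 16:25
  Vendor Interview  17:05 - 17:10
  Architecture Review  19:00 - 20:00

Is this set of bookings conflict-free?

Yes

Sorted by start: Outreach Briefing, Onboarding Call, Roadmap Readout, Planning Briefing, Release Check-in, Vendor Interview, Architecture Review.
Onboarding Call starts after Outreach Briefing ends; Outreach Briefing is clear from here.
Roadmap Readout starts after Onboarding Call ends; Onboarding Call is clear from here.
Planning Briefing starts after Roadmap Readout ends; Roadmap Readout is clear from here.
Release Check-in starts after Planning Briefing ends; Planning Briefing is clear from here.
Vendor Interview starts after Release Check-in ends; Release Check-in is clear from here.
Architecture Review starts after Vendor Interview ends.
Every pair is clear; the schedule has no overlaps.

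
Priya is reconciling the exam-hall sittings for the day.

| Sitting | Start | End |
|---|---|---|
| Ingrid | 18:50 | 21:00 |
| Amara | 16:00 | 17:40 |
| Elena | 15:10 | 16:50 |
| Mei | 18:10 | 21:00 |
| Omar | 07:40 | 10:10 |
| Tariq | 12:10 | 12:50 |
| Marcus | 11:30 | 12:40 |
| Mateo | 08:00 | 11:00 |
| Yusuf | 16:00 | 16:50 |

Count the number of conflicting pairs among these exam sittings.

6

Check each pair: they overlap iff neither finishes before the other starts.
Sorted by start: Omar, Mateo, Marcus, Tariq, Elena, Amara, Yusuf, Mei, Ingrid.
Mateo starts before Omar ends → Omar and Mateo overlap.
Marcus starts after Omar ends; Omar is clear from here.
Marcus starts after Mateo ends; Mateo is clear from here.
Tariq starts before Marcus ends → Marcus and Tariq overlap.
Elena starts after Marcus ends; Marcus is clear from here.
Elena starts after Tariq ends; Tariq is clear from here.
Amara starts before Elena ends → Elena and Amara overlap.
Yusuf starts before Elena ends → Elena and Yusuf overlap.
Mei starts after Elena ends; Elena is clear from here.
Yusuf starts before Amara ends → Amara and Yusuf overlap.
Mei starts after Amara ends; Amara is clear from here.
Mei starts after Yusuf ends; Yusuf is clear from here.
Ingrid starts before Mei ends → Mei and Ingrid overlap.
Overlapping pairs: Amara & Elena, Amara & Yusuf, Elena & Yusuf, Ingrid & Mei, Marcus & Tariq, Mateo & Omar — 6 in total.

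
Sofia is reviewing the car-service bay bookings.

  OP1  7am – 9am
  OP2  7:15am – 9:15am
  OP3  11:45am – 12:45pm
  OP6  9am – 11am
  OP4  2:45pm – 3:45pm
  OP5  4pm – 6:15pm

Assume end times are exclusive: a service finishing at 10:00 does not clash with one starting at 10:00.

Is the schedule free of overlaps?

Sorted by start: OP1, OP2, OP6, OP3, OP4, OP5.
OP2 starts before OP1 ends → OP1 and OP2 overlap.
That's a conflict, so the schedule is not conflict-free.

No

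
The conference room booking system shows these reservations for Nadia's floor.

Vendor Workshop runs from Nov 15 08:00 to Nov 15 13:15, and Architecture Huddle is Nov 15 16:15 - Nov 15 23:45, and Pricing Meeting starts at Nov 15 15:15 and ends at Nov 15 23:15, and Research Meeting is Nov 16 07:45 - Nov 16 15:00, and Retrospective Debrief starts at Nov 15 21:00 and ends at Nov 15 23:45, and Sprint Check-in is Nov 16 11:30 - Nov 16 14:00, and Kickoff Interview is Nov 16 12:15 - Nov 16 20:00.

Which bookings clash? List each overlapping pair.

Architecture Huddle & Pricing Meeting, Architecture Huddle & Retrospective Debrief, Kickoff Interview & Research Meeting, Kickoff Interview & Sprint Check-in, Pricing Meeting & Retrospective Debrief, Research Meeting & Sprint Check-in

Sorted by start: Vendor Workshop, Pricing Meeting, Architecture Huddle, Retrospective Debrief, Research Meeting, Sprint Check-in, Kickoff Interview.
Pricing Meeting starts after Vendor Workshop ends; Vendor Workshop is clear from here.
Architecture Huddle starts before Pricing Meeting ends → Pricing Meeting and Architecture Huddle overlap.
Retrospective Debrief starts before Pricing Meeting ends → Pricing Meeting and Retrospective Debrief overlap.
Research Meeting starts after Pricing Meeting ends; Pricing Meeting is clear from here.
Retrospective Debrief starts before Architecture Huddle ends → Architecture Huddle and Retrospective Debrief overlap.
Research Meeting starts after Architecture Huddle ends; Architecture Huddle is clear from here.
Research Meeting starts after Retrospective Debrief ends; Retrospective Debrief is clear from here.
Sprint Check-in starts before Research Meeting ends → Research Meeting and Sprint Check-in overlap.
Kickoff Interview starts before Research Meeting ends → Research Meeting and Kickoff Interview overlap.
Kickoff Interview starts before Sprint Check-in ends → Sprint Check-in and Kickoff Interview overlap.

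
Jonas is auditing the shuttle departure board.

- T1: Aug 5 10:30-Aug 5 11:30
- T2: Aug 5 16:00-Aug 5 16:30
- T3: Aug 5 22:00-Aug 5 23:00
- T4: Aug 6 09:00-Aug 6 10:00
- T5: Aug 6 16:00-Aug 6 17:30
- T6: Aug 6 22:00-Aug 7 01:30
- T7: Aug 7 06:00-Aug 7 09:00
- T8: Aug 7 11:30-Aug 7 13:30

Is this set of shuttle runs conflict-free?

Yes

Sorted by start: T1, T2, T3, T4, T5, T6, T7, T8.
T2 starts after T1 ends, so nothing later overlaps T1 either.
T3 starts after T2 ends, so nothing later overlaps T2 either.
T4 starts after T3 ends, so nothing later overlaps T3 either.
T5 starts after T4 ends, so nothing later overlaps T4 either.
T6 starts after T5 ends, so nothing later overlaps T5 either.
T7 starts after T6 ends, so nothing later overlaps T6 either.
T8 starts after T7 ends.
Every pair is clear; the schedule has no overlaps.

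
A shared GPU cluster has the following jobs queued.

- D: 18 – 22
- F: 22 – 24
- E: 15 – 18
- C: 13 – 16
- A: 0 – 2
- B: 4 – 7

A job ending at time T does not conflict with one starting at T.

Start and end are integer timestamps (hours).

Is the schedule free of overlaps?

No

Sorted by start: A, B, C, E, D, F.
B starts after A ends; A is clear from here.
C starts after B ends; B is clear from here.
E starts before C ends → C and E overlap.
That's a conflict, so the schedule is not conflict-free.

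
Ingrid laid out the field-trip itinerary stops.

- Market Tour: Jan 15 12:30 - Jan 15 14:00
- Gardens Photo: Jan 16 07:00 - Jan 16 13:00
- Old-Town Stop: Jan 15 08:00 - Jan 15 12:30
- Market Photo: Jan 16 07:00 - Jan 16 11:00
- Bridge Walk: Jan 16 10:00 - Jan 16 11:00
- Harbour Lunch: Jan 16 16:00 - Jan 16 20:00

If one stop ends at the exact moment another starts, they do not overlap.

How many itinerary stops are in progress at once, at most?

Walk through starts and ends in time order (an end at T is processed before a start at T):
Jan 15 08:00 start Old-Town Stop → 1
Jan 15 12:30 end Old-Town Stop → 0
Jan 15 12:30 start Market Tour → 1
Jan 15 14:00 end Market Tour → 0
Jan 16 07:00 start Gardens Photo → 1
Jan 16 07:00 start Market Photo → 2
Jan 16 10:00 start Bridge Walk → 3
Jan 16 11:00 end Bridge Walk → 2
Jan 16 11:00 end Market Photo → 1
Jan 16 13:00 end Gardens Photo → 0
Jan 16 16:00 start Harbour Lunch → 1
Jan 16 20:00 end Harbour Lunch → 0
Peak is 3, at Jan 16 10:00 (Bridge Walk, Gardens Photo, Market Photo).

3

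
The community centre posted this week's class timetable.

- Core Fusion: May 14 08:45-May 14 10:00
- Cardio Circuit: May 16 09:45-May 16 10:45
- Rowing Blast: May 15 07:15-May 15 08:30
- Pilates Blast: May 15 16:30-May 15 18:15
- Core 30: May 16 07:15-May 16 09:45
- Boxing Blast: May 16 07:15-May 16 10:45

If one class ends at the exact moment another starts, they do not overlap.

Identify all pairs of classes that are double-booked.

Sorted by start: Core Fusion, Rowing Blast, Pilates Blast, Core 30, Boxing Blast, Cardio Circuit.
Rowing Blast starts after Core Fusion ends, so Core Fusion has no further overlaps.
Pilates Blast starts after Rowing Blast ends, so Rowing Blast has no further overlaps.
Core 30 starts after Pilates Blast ends, so Pilates Blast has no further overlaps.
Boxing Blast starts before Core 30 ends → Core 30 and Boxing Blast overlap.
Cardio Circuit starts exactly when Core 30 ends (back-to-back, no overlap).
Cardio Circuit starts before Boxing Blast ends → Boxing Blast and Cardio Circuit overlap.

Boxing Blast & Cardio Circuit, Boxing Blast & Core 30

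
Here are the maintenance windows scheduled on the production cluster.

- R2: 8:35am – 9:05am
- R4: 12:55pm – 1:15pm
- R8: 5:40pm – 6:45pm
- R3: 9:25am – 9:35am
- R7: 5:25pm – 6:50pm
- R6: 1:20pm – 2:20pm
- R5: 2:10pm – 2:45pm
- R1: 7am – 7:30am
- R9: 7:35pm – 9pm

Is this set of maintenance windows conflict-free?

No

Sorted by start: R1, R2, R3, R4, R6, R5, R7, R8, R9.
R2 starts after R1 ends; R1 is clear from here.
R3 starts after R2 ends; R2 is clear from here.
R4 starts after R3 ends; R3 is clear from here.
R6 starts after R4 ends; R4 is clear from here.
R5 starts before R6 ends → R6 and R5 overlap.
That's a conflict, so the schedule is not conflict-free.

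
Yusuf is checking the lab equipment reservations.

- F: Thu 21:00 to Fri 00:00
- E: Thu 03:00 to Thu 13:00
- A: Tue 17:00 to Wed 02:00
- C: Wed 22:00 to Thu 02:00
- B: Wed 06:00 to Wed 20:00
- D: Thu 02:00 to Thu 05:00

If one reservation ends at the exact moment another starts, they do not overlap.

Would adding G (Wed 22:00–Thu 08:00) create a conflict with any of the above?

A: ends Wed 02:00 at or before G starts Wed 22:00 → clear.
B: ends Wed 20:00 at or before G starts Wed 22:00 → clear.
C: starts Wed 22:00 before G ends Thu 08:00, and ends Thu 02:00 after G starts Wed 22:00 → overlap.
D: starts Thu 02:00 before G ends Thu 08:00, and ends Thu 05:00 after G starts Wed 22:00 → overlap.
E: starts Thu 03:00 before G ends Thu 08:00, and ends Thu 13:00 after G starts Wed 22:00 → overlap.
F: starts Thu 21:00 at or after G ends Thu 08:00 → clear.
G overlaps C, D, E.

Yes — it overlaps C, D, E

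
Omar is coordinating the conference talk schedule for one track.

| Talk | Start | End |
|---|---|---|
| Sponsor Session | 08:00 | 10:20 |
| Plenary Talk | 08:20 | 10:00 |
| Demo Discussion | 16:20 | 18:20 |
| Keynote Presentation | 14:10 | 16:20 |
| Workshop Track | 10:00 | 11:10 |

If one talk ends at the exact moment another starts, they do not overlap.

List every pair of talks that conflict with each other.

Two intervals overlap when each starts before the other ends.
Sorted by start: Sponsor Session, Plenary Talk, Workshop Track, Keynote Presentation, Demo Discussion.
Plenary Talk starts before Sponsor Session ends → Sponsor Session and Plenary Talk overlap.
Workshop Track starts before Sponsor Session ends → Sponsor Session and Workshop Track overlap.
Keynote Presentation starts after Sponsor Session ends, so Sponsor Session has no further overlaps.
Workshop Track starts exactly when Plenary Talk ends (back-to-back, no overlap), so Plenary Talk has no further overlaps.
Keynote Presentation starts after Workshop Track ends, so Workshop Track has no further overlaps.
Demo Discussion starts exactly when Keynote Presentation ends (back-to-back, no overlap).

Plenary Talk & Sponsor Session, Sponsor Session & Workshop Track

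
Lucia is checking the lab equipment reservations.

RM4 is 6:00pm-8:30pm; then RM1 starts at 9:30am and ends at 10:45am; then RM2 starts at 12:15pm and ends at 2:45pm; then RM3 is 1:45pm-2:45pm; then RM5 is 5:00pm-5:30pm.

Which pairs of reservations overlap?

Sorted by start: RM1, RM2, RM3, RM5, RM4.
RM2 starts after RM1 ends, so nothing later overlaps RM1 either.
RM3 starts before RM2 ends → RM2 and RM3 overlap.
RM5 starts after RM2 ends, so nothing later overlaps RM2 either.
RM5 starts after RM3 ends, so nothing later overlaps RM3 either.
RM4 starts after RM5 ends.

RM2 & RM3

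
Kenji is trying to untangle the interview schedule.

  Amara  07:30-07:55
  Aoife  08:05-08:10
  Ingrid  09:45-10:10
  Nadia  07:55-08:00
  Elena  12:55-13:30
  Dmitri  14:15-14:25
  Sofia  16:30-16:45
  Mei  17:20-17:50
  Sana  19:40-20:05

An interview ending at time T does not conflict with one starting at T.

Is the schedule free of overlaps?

Sorted by start: Amara, Nadia, Aoife, Ingrid, Elena, Dmitri, Sofia, Mei, Sana.
Nadia starts exactly when Amara ends (back-to-back, no overlap) — done with Amara.
Aoife starts after Nadia ends — done with Nadia.
Ingrid starts after Aoife ends — done with Aoife.
Elena starts after Ingrid ends — done with Ingrid.
Dmitri starts after Elena ends — done with Elena.
Sofia starts after Dmitri ends — done with Dmitri.
Mei starts after Sofia ends — done with Sofia.
Sana starts after Mei ends.
Every pair is clear; the schedule has no overlaps.

Yes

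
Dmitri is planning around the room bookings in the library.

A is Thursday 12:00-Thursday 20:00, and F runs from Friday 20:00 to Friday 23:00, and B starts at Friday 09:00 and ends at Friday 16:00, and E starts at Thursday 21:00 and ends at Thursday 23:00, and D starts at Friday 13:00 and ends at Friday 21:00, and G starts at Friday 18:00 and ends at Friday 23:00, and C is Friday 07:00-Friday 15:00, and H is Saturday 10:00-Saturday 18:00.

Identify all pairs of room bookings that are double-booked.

Two intervals overlap when each starts before the other ends.
Sorted by start: A, E, C, B, D, G, F, H.
E starts after A ends, so nothing later overlaps A either.
C starts after E ends, so nothing later overlaps E either.
B starts before C ends → C and B overlap.
D starts before C ends → C and D overlap.
G starts after C ends, so nothing later overlaps C either.
D starts before B ends → B and D overlap.
G starts after B ends, so nothing later overlaps B either.
G starts before D ends → D and G overlap.
F starts before D ends → D and F overlap.
H starts after D ends.
F starts before G ends → G and F overlap.
H starts after G ends.
H starts after F ends.

B & C, B & D, C & D, D & F, D & G, F & G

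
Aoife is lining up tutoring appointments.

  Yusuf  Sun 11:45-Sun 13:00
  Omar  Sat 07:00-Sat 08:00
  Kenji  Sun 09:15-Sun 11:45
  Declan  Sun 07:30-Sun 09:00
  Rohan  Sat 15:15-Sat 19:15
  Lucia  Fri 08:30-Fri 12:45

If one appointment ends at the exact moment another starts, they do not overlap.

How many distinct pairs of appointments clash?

Sorted by start: Lucia, Omar, Rohan, Declan, Kenji, Yusuf.
Omar starts after Lucia ends — done with Lucia.
Rohan starts after Omar ends — done with Omar.
Declan starts after Rohan ends — done with Rohan.
Kenji starts after Declan ends — done with Declan.
Yusuf starts exactly when Kenji ends (back-to-back, no overlap).
No pair overlaps.

0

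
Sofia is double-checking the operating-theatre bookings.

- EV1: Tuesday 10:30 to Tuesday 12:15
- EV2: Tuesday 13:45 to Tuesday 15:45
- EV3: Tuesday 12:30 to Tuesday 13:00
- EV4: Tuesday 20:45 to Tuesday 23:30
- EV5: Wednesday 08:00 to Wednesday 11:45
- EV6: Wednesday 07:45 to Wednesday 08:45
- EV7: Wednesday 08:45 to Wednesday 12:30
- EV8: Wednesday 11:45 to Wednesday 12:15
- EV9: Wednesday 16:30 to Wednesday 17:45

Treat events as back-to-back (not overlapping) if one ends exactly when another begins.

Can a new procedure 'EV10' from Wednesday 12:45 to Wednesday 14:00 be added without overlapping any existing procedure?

EV1: ends Tuesday 12:15 at or before EV10 starts Wednesday 12:45 → clear.
EV3: ends Tuesday 13:00 at or before EV10 starts Wednesday 12:45 → clear.
EV2: ends Tuesday 15:45 at or before EV10 starts Wednesday 12:45 → clear.
EV4: ends Tuesday 23:30 at or before EV10 starts Wednesday 12:45 → clear.
EV6: ends Wednesday 08:45 at or before EV10 starts Wednesday 12:45 → clear.
EV5: ends Wednesday 11:45 at or before EV10 starts Wednesday 12:45 → clear.
EV7: ends Wednesday 12:30 at or before EV10 starts Wednesday 12:45 → clear.
EV8: ends Wednesday 12:15 at or before EV10 starts Wednesday 12:45 → clear.
EV9: starts Wednesday 16:30 at or after EV10 ends Wednesday 14:00 → clear.

Yes — the slot is free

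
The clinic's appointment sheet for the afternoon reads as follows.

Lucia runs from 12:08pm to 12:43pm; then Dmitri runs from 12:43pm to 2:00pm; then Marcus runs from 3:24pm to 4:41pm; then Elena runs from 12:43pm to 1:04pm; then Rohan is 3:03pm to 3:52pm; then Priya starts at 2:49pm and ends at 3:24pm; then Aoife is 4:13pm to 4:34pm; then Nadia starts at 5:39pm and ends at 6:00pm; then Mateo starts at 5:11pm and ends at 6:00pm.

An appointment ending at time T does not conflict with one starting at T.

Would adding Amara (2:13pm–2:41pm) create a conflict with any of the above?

No — it doesn't clash with anything

Lucia: ends 12:43pm at or before Amara starts 2:13pm → clear.
Dmitri: ends 2:00pm at or before Amara starts 2:13pm → clear.
Elena: ends 1:04pm at or before Amara starts 2:13pm → clear.
Priya: starts 2:49pm at or after Amara ends 2:41pm → clear.
Rohan: starts 3:03pm at or after Amara ends 2:41pm → clear.
Marcus: starts 3:24pm at or after Amara ends 2:41pm → clear.
Aoife: starts 4:13pm at or after Amara ends 2:41pm → clear.
Mateo: starts 5:11pm at or after Amara ends 2:41pm → clear.
Nadia: starts 5:39pm at or after Amara ends 2:41pm → clear.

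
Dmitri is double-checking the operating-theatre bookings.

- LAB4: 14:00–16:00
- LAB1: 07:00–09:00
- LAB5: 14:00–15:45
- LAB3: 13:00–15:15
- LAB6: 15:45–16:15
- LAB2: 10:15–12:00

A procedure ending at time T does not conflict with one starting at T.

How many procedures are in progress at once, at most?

3

Sort all start/end points and keep a running count:
07:00 start LAB1 → 1
09:00 end LAB1 → 0
10:15 start LAB2 → 1
12:00 end LAB2 → 0
13:00 start LAB3 → 1
14:00 start LAB4 → 2
14:00 start LAB5 → 3
15:15 end LAB3 → 2
15:45 end LAB5 → 1
15:45 start LAB6 → 2
16:00 end LAB4 → 1
16:15 end LAB6 → 0
Peak is 3, at 14:00 (LAB3, LAB4, LAB5).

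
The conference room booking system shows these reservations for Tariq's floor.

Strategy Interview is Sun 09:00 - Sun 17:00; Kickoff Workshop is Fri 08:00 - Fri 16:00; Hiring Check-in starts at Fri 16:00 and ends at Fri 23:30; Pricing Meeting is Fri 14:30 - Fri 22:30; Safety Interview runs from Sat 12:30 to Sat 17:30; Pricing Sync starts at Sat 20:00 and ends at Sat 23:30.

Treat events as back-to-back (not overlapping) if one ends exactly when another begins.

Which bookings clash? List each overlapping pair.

Sorted by start: Kickoff Workshop, Pricing Meeting, Hiring Check-in, Safety Interview, Pricing Sync, Strategy Interview.
Pricing Meeting starts before Kickoff Workshop ends → Kickoff Workshop and Pricing Meeting overlap.
Hiring Check-in starts exactly when Kickoff Workshop ends (back-to-back, no overlap) — done with Kickoff Workshop.
Hiring Check-in starts before Pricing Meeting ends → Pricing Meeting and Hiring Check-in overlap.
Safety Interview starts after Pricing Meeting ends — done with Pricing Meeting.
Safety Interview starts after Hiring Check-in ends — done with Hiring Check-in.
Pricing Sync starts after Safety Interview ends — done with Safety Interview.
Strategy Interview starts after Pricing Sync ends.

Hiring Check-in & Pricing Meeting, Kickoff Workshop & Pricing Meeting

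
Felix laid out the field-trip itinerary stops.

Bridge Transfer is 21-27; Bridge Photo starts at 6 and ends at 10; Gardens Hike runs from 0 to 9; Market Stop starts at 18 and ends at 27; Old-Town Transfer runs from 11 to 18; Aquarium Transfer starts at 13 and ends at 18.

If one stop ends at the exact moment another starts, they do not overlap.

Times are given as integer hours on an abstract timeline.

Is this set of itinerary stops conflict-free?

Sorted by start: Gardens Hike, Bridge Photo, Old-Town Transfer, Aquarium Transfer, Market Stop, Bridge Transfer.
Bridge Photo starts before Gardens Hike ends → Gardens Hike and Bridge Photo overlap.
That's a conflict, so the schedule is not conflict-free.

No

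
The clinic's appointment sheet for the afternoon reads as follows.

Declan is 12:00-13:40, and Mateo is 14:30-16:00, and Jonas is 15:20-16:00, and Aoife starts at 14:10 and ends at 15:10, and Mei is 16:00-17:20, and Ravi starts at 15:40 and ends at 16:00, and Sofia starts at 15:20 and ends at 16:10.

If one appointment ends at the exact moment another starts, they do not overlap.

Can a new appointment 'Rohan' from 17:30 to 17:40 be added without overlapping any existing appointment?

Declan: ends 13:40 at or before Rohan starts 17:30 → clear.
Aoife: ends 15:10 at or before Rohan starts 17:30 → clear.
Mateo: ends 16:00 at or before Rohan starts 17:30 → clear.
Jonas: ends 16:00 at or before Rohan starts 17:30 → clear.
Sofia: ends 16:10 at or before Rohan starts 17:30 → clear.
Ravi: ends 16:00 at or before Rohan starts 17:30 → clear.
Mei: ends 17:20 at or before Rohan starts 17:30 → clear.

Yes — the slot is free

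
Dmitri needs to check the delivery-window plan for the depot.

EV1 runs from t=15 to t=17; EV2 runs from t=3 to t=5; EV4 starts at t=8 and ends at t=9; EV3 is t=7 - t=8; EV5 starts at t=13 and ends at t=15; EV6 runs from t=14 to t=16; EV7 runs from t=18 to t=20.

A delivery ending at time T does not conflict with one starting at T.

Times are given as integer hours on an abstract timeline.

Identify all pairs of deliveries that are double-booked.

Check each pair: they overlap iff neither finishes before the other starts.
Sorted by start: EV2, EV3, EV4, EV5, EV6, EV1, EV7.
EV3 starts after EV2 ends — done with EV2.
EV4 starts exactly when EV3 ends (back-to-back, no overlap) — done with EV3.
EV5 starts after EV4 ends — done with EV4.
EV6 starts before EV5 ends → EV5 and EV6 overlap.
EV1 starts exactly when EV5 ends (back-to-back, no overlap) — done with EV5.
EV1 starts before EV6 ends → EV6 and EV1 overlap.
EV7 starts after EV6 ends.
EV7 starts after EV1 ends.

EV1 & EV6, EV5 & EV6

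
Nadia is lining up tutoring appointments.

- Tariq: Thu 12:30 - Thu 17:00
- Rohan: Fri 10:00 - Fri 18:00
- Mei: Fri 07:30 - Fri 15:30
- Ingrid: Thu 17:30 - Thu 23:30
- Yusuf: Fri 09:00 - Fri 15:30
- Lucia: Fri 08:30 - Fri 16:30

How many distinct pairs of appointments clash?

6

Two intervals overlap when each starts before the other ends.
Sorted by start: Tariq, Ingrid, Mei, Lucia, Yusuf, Rohan.
Ingrid starts after Tariq ends; Tariq is clear from here.
Mei starts after Ingrid ends; Ingrid is clear from here.
Lucia starts before Mei ends → Mei and Lucia overlap.
Yusuf starts before Mei ends → Mei and Yusuf overlap.
Rohan starts before Mei ends → Mei and Rohan overlap.
Yusuf starts before Lucia ends → Lucia and Yusuf overlap.
Rohan starts before Lucia ends → Lucia and Rohan overlap.
Rohan starts before Yusuf ends → Yusuf and Rohan overlap.
Overlapping pairs: Lucia & Mei, Lucia & Rohan, Lucia & Yusuf, Mei & Rohan, Mei & Yusuf, Rohan & Yusuf — 6 in total.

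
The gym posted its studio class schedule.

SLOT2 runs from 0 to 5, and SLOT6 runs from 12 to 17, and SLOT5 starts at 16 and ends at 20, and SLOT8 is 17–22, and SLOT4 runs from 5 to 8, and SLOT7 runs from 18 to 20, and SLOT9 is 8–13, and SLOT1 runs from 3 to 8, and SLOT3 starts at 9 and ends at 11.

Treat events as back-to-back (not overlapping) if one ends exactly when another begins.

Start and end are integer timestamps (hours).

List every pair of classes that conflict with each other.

SLOT1 & SLOT2, SLOT1 & SLOT4, SLOT3 & SLOT9, SLOT5 & SLOT6, SLOT5 & SLOT7, SLOT5 & SLOT8, SLOT6 & SLOT9, SLOT7 & SLOT8

Sorted by start: SLOT2, SLOT1, SLOT4, SLOT9, SLOT3, SLOT6, SLOT5, SLOT8, SLOT7.
SLOT1 starts before SLOT2 ends → SLOT2 and SLOT1 overlap.
SLOT4 starts exactly when SLOT2 ends (back-to-back, no overlap); SLOT2 is clear from here.
SLOT4 starts before SLOT1 ends → SLOT1 and SLOT4 overlap.
SLOT9 starts exactly when SLOT1 ends (back-to-back, no overlap); SLOT1 is clear from here.
SLOT9 starts exactly when SLOT4 ends (back-to-back, no overlap); SLOT4 is clear from here.
SLOT3 starts before SLOT9 ends → SLOT9 and SLOT3 overlap.
SLOT6 starts before SLOT9 ends → SLOT9 and SLOT6 overlap.
SLOT5 starts after SLOT9 ends; SLOT9 is clear from here.
SLOT6 starts after SLOT3 ends; SLOT3 is clear from here.
SLOT5 starts before SLOT6 ends → SLOT6 and SLOT5 overlap.
SLOT8 starts exactly when SLOT6 ends (back-to-back, no overlap); SLOT6 is clear from here.
SLOT8 starts before SLOT5 ends → SLOT5 and SLOT8 overlap.
SLOT7 starts before SLOT5 ends → SLOT5 and SLOT7 overlap.
SLOT7 starts before SLOT8 ends → SLOT8 and SLOT7 overlap.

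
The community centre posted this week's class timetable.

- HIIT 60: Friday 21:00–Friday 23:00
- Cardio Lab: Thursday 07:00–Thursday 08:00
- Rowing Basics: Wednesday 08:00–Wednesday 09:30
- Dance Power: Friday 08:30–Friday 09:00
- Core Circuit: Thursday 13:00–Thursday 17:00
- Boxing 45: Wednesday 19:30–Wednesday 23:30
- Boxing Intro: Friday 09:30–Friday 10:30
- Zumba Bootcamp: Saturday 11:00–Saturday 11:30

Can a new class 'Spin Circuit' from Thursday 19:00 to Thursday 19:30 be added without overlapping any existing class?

Rowing Basics: ends Wednesday 09:30 at or before Spin Circuit starts Thursday 19:00 → clear.
Boxing 45: ends Wednesday 23:30 at or before Spin Circuit starts Thursday 19:00 → clear.
Cardio Lab: ends Thursday 08:00 at or before Spin Circuit starts Thursday 19:00 → clear.
Core Circuit: ends Thursday 17:00 at or before Spin Circuit starts Thursday 19:00 → clear.
Dance Power: starts Friday 08:30 at or after Spin Circuit ends Thursday 19:30 → clear.
Boxing Intro: starts Friday 09:30 at or after Spin Circuit ends Thursday 19:30 → clear.
HIIT 60: starts Friday 21:00 at or after Spin Circuit ends Thursday 19:30 → clear.
Zumba Bootcamp: starts Saturday 11:00 at or after Spin Circuit ends Thursday 19:30 → clear.

Yes — the slot is free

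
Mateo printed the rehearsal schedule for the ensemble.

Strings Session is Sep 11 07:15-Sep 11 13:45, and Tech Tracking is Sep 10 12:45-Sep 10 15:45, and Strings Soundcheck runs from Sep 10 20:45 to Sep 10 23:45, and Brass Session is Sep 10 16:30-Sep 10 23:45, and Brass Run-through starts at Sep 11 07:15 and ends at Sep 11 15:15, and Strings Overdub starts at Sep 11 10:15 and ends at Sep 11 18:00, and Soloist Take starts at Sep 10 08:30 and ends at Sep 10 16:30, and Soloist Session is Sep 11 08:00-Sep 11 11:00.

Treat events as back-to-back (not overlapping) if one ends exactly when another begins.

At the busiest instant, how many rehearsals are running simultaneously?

4

Sort all start/end points and keep a running count:
Sep 10 08:30 start Soloist Take → 1
Sep 10 12:45 start Tech Tracking → 2
Sep 10 15:45 end Tech Tracking → 1
Sep 10 16:30 end Soloist Take → 0
Sep 10 16:30 start Brass Session → 1
Sep 10 20:45 start Strings Soundcheck → 2
Sep 10 23:45 end Brass Session → 1
Sep 10 23:45 end Strings Soundcheck → 0
Sep 11 07:15 start Brass Run-through → 1
Sep 11 07:15 start Strings Session → 2
Sep 11 08:00 start Soloist Session → 3
Sep 11 10:15 start Strings Overdub → 4
Sep 11 11:00 end Soloist Session → 3
Sep 11 13:45 end Strings Session → 2
Sep 11 15:15 end Brass Run-through → 1
Sep 11 18:00 end Strings Overdub → 0
Peak is 4, at Sep 11 10:15 (Brass Run-through, Soloist Session, Strings Overdub, Strings Session).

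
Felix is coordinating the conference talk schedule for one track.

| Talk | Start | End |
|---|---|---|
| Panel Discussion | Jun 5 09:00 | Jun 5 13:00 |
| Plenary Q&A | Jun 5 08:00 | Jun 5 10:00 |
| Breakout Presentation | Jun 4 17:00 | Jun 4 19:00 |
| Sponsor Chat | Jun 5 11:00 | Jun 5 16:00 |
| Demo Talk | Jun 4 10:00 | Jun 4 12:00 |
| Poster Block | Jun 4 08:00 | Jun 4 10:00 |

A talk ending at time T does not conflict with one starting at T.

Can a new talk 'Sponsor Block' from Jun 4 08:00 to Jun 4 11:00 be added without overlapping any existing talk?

Poster Block: starts Jun 4 08:00 before Sponsor Block ends Jun 4 11:00, and ends Jun 4 10:00 after Sponsor Block starts Jun 4 08:00 → overlap.
Demo Talk: starts Jun 4 10:00 before Sponsor Block ends Jun 4 11:00, and ends Jun 4 12:00 after Sponsor Block starts Jun 4 08:00 → overlap.
Breakout Presentation: starts Jun 4 17:00 at or after Sponsor Block ends Jun 4 11:00 → clear.
Plenary Q&A: starts Jun 5 08:00 at or after Sponsor Block ends Jun 4 11:00 → clear.
Panel Discussion: starts Jun 5 09:00 at or after Sponsor Block ends Jun 4 11:00 → clear.
Sponsor Chat: starts Jun 5 11:00 at or after Sponsor Block ends Jun 4 11:00 → clear.
Sponsor Block overlaps Poster Block, Demo Talk.

No — it overlaps Demo Talk, Poster Block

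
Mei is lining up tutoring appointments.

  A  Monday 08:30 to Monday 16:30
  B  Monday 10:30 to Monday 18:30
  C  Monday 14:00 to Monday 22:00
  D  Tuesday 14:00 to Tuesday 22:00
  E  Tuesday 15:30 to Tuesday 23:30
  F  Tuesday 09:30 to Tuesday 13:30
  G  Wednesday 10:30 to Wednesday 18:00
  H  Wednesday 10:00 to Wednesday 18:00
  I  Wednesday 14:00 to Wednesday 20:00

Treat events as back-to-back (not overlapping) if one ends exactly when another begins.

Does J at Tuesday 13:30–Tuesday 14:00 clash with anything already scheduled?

A: ends Monday 16:30 at or before J starts Tuesday 13:30 → clear.
B: ends Monday 18:30 at or before J starts Tuesday 13:30 → clear.
C: ends Monday 22:00 at or before J starts Tuesday 13:30 → clear.
F: ends Tuesday 13:30 at or before J starts Tuesday 13:30 → clear.
D: starts Tuesday 14:00 at or after J ends Tuesday 14:00 → clear.
E: starts Tuesday 15:30 at or after J ends Tuesday 14:00 → clear.
H: starts Wednesday 10:00 at or after J ends Tuesday 14:00 → clear.
G: starts Wednesday 10:30 at or after J ends Tuesday 14:00 → clear.
I: starts Wednesday 14:00 at or after J ends Tuesday 14:00 → clear.

No — it doesn't clash with anything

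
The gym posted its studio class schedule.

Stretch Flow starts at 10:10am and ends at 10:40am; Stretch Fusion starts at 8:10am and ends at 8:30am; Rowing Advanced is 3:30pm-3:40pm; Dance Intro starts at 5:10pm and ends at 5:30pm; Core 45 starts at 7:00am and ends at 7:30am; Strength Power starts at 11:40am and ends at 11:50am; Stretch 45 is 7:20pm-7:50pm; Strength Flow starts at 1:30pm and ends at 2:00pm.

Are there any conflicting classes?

No

Sorted by start: Core 45, Stretch Fusion, Stretch Flow, Strength Power, Strength Flow, Rowing Advanced, Dance Intro, Stretch 45.
Stretch Fusion starts after Core 45 ends, so nothing later overlaps Core 45 either.
Stretch Flow starts after Stretch Fusion ends, so nothing later overlaps Stretch Fusion either.
Strength Power starts after Stretch Flow ends, so nothing later overlaps Stretch Flow either.
Strength Flow starts after Strength Power ends, so nothing later overlaps Strength Power either.
Rowing Advanced starts after Strength Flow ends, so nothing later overlaps Strength Flow either.
Dance Intro starts after Rowing Advanced ends, so nothing later overlaps Rowing Advanced either.
Stretch 45 starts after Dance Intro ends.
Every pair is clear; the schedule has no overlaps.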